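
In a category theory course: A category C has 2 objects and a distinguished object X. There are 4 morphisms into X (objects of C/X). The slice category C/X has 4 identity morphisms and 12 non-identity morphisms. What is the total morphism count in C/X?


In the slice category C/X, objects are morphisms to X.
Identity morphisms: 4 (one per object of C/X).
Non-identity morphisms: 12.
Total = 4 + 12 = 16

16


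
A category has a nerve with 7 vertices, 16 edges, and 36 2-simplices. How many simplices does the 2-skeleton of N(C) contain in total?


The 2-skeleton of the nerve N(C) consists of simplices in dimensions 0, 1, 2:
  |N(C)_0| = 7 (objects)
  |N(C)_1| = 16 (morphisms)
  |N(C)_2| = 36 (composable pairs)
Total = 7 + 16 + 36 = 59

59


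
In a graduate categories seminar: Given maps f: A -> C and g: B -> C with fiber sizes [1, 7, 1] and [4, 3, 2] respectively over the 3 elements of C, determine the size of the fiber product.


The pullback A x_C B consists of pairs (a, b) with f(a) = g(b).
For each element c in C, the fiber product has |f^-1(c)| * |g^-1(c)| elements.
Summing over C: 1 * 4 + 7 * 3 + 1 * 2
= 4 + 21 + 2 = 27

27


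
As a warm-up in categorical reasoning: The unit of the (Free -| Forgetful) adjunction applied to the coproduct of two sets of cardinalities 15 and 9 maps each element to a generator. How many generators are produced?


The unit eta_X: X -> U(F(X)) of the Free-Forgetful adjunction
maps each element of X to a generator of F(X). For X = S + T (disjoint
union in Set), |S + T| = |S| + |T|.
Total mappings = 15 + 9 = 24.

24


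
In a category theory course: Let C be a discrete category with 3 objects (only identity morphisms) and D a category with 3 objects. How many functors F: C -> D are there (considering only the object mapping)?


A functor from a discrete category C to D is determined by
where each object maps. Each of the 3 objects of C can map
to any of the 3 objects of D independently.
Number of functors = 3^3 = 27

27


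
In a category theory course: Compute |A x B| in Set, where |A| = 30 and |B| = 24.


In Set, the product A x B is the Cartesian product.
By the universal property, |A x B| = |A| * |B|.
|A x B| = 30 * 24 = 720

720


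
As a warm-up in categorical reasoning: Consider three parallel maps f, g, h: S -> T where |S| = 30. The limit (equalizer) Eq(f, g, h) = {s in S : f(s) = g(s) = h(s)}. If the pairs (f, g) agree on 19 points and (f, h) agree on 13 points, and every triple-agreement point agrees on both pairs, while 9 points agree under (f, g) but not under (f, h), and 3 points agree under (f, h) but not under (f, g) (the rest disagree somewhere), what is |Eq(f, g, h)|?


Eq(f, g, h) is the triple-agreement set: points in S where all three
maps take the same value. Using inclusion-exclusion on the pairwise data:
Pair (f, g) agrees on 19 points; pair (f, h) on 13 points.
Points agreeing under (f, g) but not (f, h) = 9; under (f, h) but not (f, g) = 3.
Triple-agreement = agreement-in-(f, g) minus points that agree under (f, g) but not (f, h):
|Eq(f, g, h)| = 19 - 9 = 10
(cross-check via (f, h): 13 - 3 = 10.)

10


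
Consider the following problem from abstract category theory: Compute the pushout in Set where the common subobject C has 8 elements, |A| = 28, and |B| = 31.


The pushout A +_C B identifies the images of C in A and B.
|A +_C B| = |A| + |B| - |C| (for injections).
= 28 + 31 - 8 = 51

51


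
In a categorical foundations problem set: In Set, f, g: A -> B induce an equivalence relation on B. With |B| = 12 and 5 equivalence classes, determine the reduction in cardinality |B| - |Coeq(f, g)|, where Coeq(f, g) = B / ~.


The coequalizer Coeq(f, g) = B / ~ has one element per equivalence class.
|B| = 12, |Coeq(f, g)| = 5.
|B| - |Coeq(f, g)| = 12 - 5 = 7.

7


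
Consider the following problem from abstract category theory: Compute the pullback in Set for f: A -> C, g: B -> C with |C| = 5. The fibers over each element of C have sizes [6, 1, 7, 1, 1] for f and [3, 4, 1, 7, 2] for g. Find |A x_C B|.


The pullback A x_C B consists of pairs (a, b) with f(a) = g(b).
For each element c in C, the fiber product has |f^-1(c)| * |g^-1(c)| elements.
Summing over C: 6 * 3 + 1 * 4 + 7 * 1 + 1 * 7 + 1 * 2
= 18 + 4 + 7 + 7 + 2 = 38

38


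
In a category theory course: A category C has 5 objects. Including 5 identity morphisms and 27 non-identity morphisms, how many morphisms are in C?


Each object has an identity morphism, giving 5 identities.
Adding the 27 non-identity morphisms:
Total = 5 + 27 = 32

32


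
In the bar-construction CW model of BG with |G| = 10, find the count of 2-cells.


In the bar-construction CW model of BG, the n-cells are indexed by
n-tuples [g_1|...|g_n] of non-identity elements of G (degenerate
simplices with some g_i = e do not contribute cells), so there are
(|G| - 1)^n n-cells.
For dim = 2 with |G| = 10:
cells = (10 - 1)^2 = 9^2 = 81

81


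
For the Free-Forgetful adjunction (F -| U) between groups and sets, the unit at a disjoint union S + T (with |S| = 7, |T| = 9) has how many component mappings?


The unit eta_X: X -> U(F(X)) of the Free-Forgetful adjunction
maps each element of X to a generator of F(X). For X = S + T (disjoint
union in Set), |S + T| = |S| + |T|.
Total mappings = 7 + 9 = 16.

16


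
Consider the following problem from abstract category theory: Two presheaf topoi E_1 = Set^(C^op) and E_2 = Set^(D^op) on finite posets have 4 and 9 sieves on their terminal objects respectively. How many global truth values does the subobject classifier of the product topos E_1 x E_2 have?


In a product of presheaf topoi E_1 x E_2, the subobject classifier
is Omega = Omega_1 x Omega_2 (componentwise), so
|Omega(top)| = |Omega_1(top_1)| * |Omega_2(top_2)|.
= 4 * 9 = 36.

36


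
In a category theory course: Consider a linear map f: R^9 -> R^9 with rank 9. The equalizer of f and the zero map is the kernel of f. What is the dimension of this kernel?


The equalizer of f and the zero map is ker(f).
By the rank-nullity theorem: dim(ker(f)) = dim(domain) - rank(f).
dim(ker(f)) = 9 - 9 = 0

0


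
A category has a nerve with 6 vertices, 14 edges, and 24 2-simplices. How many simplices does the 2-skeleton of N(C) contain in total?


The 2-skeleton of the nerve N(C) consists of simplices in dimensions 0, 1, 2:
  |N(C)_0| = 6 (objects)
  |N(C)_1| = 14 (morphisms)
  |N(C)_2| = 24 (composable pairs)
Total = 6 + 14 + 24 = 44

44


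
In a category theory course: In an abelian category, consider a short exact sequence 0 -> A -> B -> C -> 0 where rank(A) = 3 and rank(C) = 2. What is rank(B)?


For a short exact sequence 0 -> A -> B -> C -> 0,
rank is additive: rank(B) = rank(A) + rank(C).
rank(B) = 3 + 2 = 5

5


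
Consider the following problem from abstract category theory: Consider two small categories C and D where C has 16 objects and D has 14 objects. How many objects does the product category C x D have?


The product category C x D has objects that are pairs (c, d).
Number of pairs = |Ob(C)| * |Ob(D)| = 16 * 14 = 224

224


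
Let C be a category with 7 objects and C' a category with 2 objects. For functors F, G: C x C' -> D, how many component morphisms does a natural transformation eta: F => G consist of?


A natural transformation eta: F => G assigns one component morphism per
object of the domain category.
The domain is the product category C x C', so
|Ob(C x C')| = |Ob(C)| * |Ob(C')| = 7 * 2 = 14.
Therefore eta has 14 component morphisms.

14


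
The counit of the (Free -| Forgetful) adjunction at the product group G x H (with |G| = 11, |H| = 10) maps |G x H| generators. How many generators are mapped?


The counit epsilon_K: F(U(K)) -> K of the Free-Forgetful adjunction
maps |K| generators of F(U(K)) into K. For K = G x H (the product group),
|G x H| = |G| * |H|.
Total generators mapped = 11 * 10 = 110.

110


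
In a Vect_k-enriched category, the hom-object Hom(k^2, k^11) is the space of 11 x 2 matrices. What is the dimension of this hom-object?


In Vect-enriched categories, Hom(k^n, k^m) is the space of m x n matrices.
dim(Hom(k^2, k^11)) = 11 * 2 = 22

22


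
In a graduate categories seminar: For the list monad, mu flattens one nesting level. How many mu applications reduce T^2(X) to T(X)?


Each application of mu: T^2 -> T removes one layer of nesting.
Starting at depth 2 (i.e., T^2(X)), we need to reach T(X).
Number of mu applications = 2 - 1 = 1

1


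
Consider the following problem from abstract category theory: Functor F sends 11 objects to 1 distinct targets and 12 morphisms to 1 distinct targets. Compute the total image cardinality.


The image of F consists of distinct objects and distinct morphisms.
|Im(F)| on objects = 1
|Im(F)| on morphisms = 1
Total image cardinality = 1 + 1 = 2

2


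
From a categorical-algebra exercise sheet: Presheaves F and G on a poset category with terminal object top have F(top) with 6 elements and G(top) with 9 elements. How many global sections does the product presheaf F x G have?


Global sections of a presheaf on a poset with terminal top satisfy
Gamma(H) ~ H(top). Presheaves admit pointwise products, so
(F x G)(top) = F(top) x G(top) (Cartesian product).
|Gamma(F x G)| = |F(top)| * |G(top)| = 6 * 9 = 54.

54


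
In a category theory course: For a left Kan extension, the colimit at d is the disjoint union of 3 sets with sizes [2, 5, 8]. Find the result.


Pointwise, the left Kan extension (Lan_F H)(d) is the colimit, indexed
by the comma category (F downarrow d), of H composed with the
projection (F downarrow d) -> C. Here that colimit is given
as a coproduct (disjoint union) of sets, so its cardinality is the
sum of the sizes of the summands.
Coproduct of sets with sizes: 2 + 5 + 8
= 15

15


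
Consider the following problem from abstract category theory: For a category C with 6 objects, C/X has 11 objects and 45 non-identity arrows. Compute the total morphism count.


In the slice category C/X, objects are morphisms to X.
Identity morphisms: 11 (one per object of C/X).
Non-identity morphisms: 45.
Total = 11 + 45 = 56

56


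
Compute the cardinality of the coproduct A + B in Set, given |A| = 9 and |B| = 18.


In Set, the coproduct A + B is the disjoint union.
|A + B| = |A| + |B| = 9 + 18 = 27

27


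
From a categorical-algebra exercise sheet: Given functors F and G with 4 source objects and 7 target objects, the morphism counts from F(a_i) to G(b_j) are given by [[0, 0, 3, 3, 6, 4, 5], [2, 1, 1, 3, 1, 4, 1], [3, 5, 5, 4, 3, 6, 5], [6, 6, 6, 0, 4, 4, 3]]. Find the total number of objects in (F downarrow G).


Objects of (F downarrow G) are triples (a, b, h: F(a)->G(b)).
The count equals the sum of all entries in the hom-matrix.
sum(row 0) = 21
sum(row 1) = 13
sum(row 2) = 31
sum(row 3) = 29
Grand total = 94

94


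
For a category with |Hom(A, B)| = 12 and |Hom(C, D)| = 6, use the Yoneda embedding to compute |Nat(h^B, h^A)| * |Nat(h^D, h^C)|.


By the Yoneda lemma, Nat(h^B, h^A) is isomorphic to Hom(A, B),
so |Nat(h^B, h^A)| = |Hom(A, B)| and |Nat(h^D, h^C)| = |Hom(C, D)|.
|Hom(A, B)| = 12, |Hom(C, D)| = 6.
|Nat(h^B, h^A) x Nat(h^D, h^C)| = 12 * 6 = 72

72


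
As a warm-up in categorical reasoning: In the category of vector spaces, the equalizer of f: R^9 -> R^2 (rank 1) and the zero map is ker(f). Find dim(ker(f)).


The equalizer of f and the zero map is ker(f).
By the rank-nullity theorem: dim(ker(f)) = dim(domain) - rank(f).
dim(ker(f)) = 9 - 1 = 8

8


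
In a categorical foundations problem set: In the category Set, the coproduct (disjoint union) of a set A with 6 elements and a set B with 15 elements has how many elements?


In Set, the coproduct A + B is the disjoint union.
|A + B| = |A| + |B| = 6 + 15 = 21

21


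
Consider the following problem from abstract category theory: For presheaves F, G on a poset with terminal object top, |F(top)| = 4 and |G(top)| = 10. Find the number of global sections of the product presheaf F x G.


Global sections of a presheaf on a poset with terminal top satisfy
Gamma(H) ~ H(top). Presheaves admit pointwise products, so
(F x G)(top) = F(top) x G(top) (Cartesian product).
|Gamma(F x G)| = |F(top)| * |G(top)| = 4 * 10 = 40.

40


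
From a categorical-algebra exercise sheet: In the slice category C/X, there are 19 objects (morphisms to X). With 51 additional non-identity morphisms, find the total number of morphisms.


In the slice category C/X, objects are morphisms to X.
Identity morphisms: 19 (one per object of C/X).
Non-identity morphisms: 51.
Total = 19 + 51 = 70

70


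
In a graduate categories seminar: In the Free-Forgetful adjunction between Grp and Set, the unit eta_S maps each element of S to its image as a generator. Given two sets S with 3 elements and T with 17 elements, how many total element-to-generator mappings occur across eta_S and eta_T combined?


The unit eta_X: X -> U(F(X)) of the Free-Forgetful adjunction
maps each element of X to a generator of F(X). For X = S + T (disjoint
union in Set), |S + T| = |S| + |T|.
Total mappings = 3 + 17 = 20.

20


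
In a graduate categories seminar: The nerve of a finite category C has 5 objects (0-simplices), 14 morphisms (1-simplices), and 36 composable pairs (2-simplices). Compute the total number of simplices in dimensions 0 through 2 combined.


The 2-skeleton of the nerve N(C) consists of simplices in dimensions 0, 1, 2:
  |N(C)_0| = 5 (objects)
  |N(C)_1| = 14 (morphisms)
  |N(C)_2| = 36 (composable pairs)
Total = 5 + 14 + 36 = 55

55


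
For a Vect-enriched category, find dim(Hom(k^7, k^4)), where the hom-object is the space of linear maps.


In Vect-enriched categories, Hom(k^n, k^m) is the space of m x n matrices.
dim(Hom(k^7, k^4)) = 4 * 7 = 28

28


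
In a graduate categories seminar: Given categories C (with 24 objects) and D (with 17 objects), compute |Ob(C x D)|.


The product category C x D has objects that are pairs (c, d).
Number of pairs = |Ob(C)| * |Ob(D)| = 24 * 17 = 408

408


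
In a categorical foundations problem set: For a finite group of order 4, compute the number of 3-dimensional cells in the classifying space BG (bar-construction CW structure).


In the bar-construction CW model of BG, the n-cells are indexed by
n-tuples [g_1|...|g_n] of non-identity elements of G (degenerate
simplices with some g_i = e do not contribute cells), so there are
(|G| - 1)^n n-cells.
For dim = 3 with |G| = 4:
cells = (4 - 1)^3 = 3^3 = 27

27


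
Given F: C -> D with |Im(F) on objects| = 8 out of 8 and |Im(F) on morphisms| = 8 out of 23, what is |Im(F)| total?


The image of F consists of distinct objects and distinct morphisms.
|Im(F)| on objects = 8
|Im(F)| on morphisms = 8
Total image cardinality = 8 + 8 = 16

16


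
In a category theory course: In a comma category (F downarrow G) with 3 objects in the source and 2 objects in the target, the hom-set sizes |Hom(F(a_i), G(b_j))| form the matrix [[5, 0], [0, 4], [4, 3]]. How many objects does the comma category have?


Objects of (F downarrow G) are triples (a, b, h: F(a)->G(b)).
The count equals the sum of all entries in the hom-matrix.
sum(row 0) = 5
sum(row 1) = 4
sum(row 2) = 7
Grand total = 16

16


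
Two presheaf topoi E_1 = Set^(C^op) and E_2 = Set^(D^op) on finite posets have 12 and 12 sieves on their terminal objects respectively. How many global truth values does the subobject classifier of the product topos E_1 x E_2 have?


In a product of presheaf topoi E_1 x E_2, the subobject classifier
is Omega = Omega_1 x Omega_2 (componentwise), so
|Omega(top)| = |Omega_1(top_1)| * |Omega_2(top_2)|.
= 12 * 12 = 144.

144


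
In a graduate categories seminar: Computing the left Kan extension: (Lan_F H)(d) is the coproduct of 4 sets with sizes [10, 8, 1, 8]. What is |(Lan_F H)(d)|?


Pointwise, the left Kan extension (Lan_F H)(d) is the colimit, indexed
by the comma category (F downarrow d), of H composed with the
projection (F downarrow d) -> C. Here that colimit is given
as a coproduct (disjoint union) of sets, so its cardinality is the
sum of the sizes of the summands.
Coproduct of sets with sizes: 10 + 8 + 1 + 8
= 27

27


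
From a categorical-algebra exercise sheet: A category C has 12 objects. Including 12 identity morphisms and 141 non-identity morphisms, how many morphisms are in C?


Each object has an identity morphism, giving 12 identities.
Adding the 141 non-identity morphisms:
Total = 12 + 141 = 153

153


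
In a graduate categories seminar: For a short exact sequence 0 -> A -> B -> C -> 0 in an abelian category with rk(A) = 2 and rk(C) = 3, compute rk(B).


For a short exact sequence 0 -> A -> B -> C -> 0,
rank is additive: rank(B) = rank(A) + rank(C).
rank(B) = 2 + 3 = 5

5


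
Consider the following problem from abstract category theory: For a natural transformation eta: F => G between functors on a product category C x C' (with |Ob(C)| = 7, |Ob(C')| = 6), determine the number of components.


A natural transformation eta: F => G assigns one component morphism per
object of the domain category.
The domain is the product category C x C', so
|Ob(C x C')| = |Ob(C)| * |Ob(C')| = 7 * 6 = 42.
Therefore eta has 42 component morphisms.

42


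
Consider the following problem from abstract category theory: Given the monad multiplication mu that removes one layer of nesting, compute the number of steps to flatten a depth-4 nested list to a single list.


Each application of mu: T^2 -> T removes one layer of nesting.
Starting at depth 4 (i.e., T^4(X)), we need to reach T(X).
Number of mu applications = 4 - 1 = 3

3


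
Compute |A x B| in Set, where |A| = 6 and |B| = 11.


In Set, the product A x B is the Cartesian product.
By the universal property, |A x B| = |A| * |B|.
|A x B| = 6 * 11 = 66

66


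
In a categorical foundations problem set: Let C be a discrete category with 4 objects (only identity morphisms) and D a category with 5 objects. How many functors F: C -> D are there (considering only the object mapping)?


A functor from a discrete category C to D is determined by
where each object maps. Each of the 4 objects of C can map
to any of the 5 objects of D independently.
Number of functors = 5^4 = 625

625


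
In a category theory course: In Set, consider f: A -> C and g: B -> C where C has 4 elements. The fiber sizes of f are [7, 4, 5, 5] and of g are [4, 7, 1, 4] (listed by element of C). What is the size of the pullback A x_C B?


The pullback A x_C B consists of pairs (a, b) with f(a) = g(b).
For each element c in C, the fiber product has |f^-1(c)| * |g^-1(c)| elements.
Summing over C: 7 * 4 + 4 * 7 + 5 * 1 + 5 * 4
= 28 + 28 + 5 + 20 = 81

81


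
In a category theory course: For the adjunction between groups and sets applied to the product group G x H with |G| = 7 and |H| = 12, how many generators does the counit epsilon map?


The counit epsilon_K: F(U(K)) -> K of the Free-Forgetful adjunction
maps |K| generators of F(U(K)) into K. For K = G x H (the product group),
|G x H| = |G| * |H|.
Total generators mapped = 7 * 12 = 84.

84


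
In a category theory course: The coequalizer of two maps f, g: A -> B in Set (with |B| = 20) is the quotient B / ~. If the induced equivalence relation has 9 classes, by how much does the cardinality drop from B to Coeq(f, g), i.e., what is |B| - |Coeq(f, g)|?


The coequalizer Coeq(f, g) = B / ~ has one element per equivalence class.
|B| = 20, |Coeq(f, g)| = 9.
|B| - |Coeq(f, g)| = 20 - 9 = 11.

11


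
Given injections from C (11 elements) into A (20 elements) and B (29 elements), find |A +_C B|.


The pushout A +_C B identifies the images of C in A and B.
|A +_C B| = |A| + |B| - |C| (for injections).
= 20 + 29 - 11 = 38

38


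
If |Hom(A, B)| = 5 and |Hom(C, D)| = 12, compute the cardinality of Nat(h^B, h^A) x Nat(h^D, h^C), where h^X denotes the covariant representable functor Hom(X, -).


By the Yoneda lemma, Nat(h^B, h^A) is isomorphic to Hom(A, B),
so |Nat(h^B, h^A)| = |Hom(A, B)| and |Nat(h^D, h^C)| = |Hom(C, D)|.
|Hom(A, B)| = 5, |Hom(C, D)| = 12.
|Nat(h^B, h^A) x Nat(h^D, h^C)| = 5 * 12 = 60

60


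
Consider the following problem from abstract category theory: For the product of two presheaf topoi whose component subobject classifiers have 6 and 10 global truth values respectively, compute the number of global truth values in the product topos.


In a product of presheaf topoi E_1 x E_2, the subobject classifier
is Omega = Omega_1 x Omega_2 (componentwise), so
|Omega(top)| = |Omega_1(top_1)| * |Omega_2(top_2)|.
= 6 * 10 = 60.

60


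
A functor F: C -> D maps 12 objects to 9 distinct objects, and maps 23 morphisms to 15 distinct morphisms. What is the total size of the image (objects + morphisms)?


The image of F consists of distinct objects and distinct morphisms.
|Im(F)| on objects = 9
|Im(F)| on morphisms = 15
Total image cardinality = 9 + 15 = 24

24


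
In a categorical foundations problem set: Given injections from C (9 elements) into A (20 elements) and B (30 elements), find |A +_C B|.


The pushout A +_C B identifies the images of C in A and B.
|A +_C B| = |A| + |B| - |C| (for injections).
= 20 + 30 - 9 = 41

41


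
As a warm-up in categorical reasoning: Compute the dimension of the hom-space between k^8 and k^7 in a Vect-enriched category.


In Vect-enriched categories, Hom(k^n, k^m) is the space of m x n matrices.
dim(Hom(k^8, k^7)) = 7 * 8 = 56

56


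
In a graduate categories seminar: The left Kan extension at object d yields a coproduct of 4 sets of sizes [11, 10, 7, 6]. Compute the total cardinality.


Pointwise, the left Kan extension (Lan_F H)(d) is the colimit, indexed
by the comma category (F downarrow d), of H composed with the
projection (F downarrow d) -> C. Here that colimit is given
as a coproduct (disjoint union) of sets, so its cardinality is the
sum of the sizes of the summands.
Coproduct of sets with sizes: 11 + 10 + 7 + 6
= 34

34


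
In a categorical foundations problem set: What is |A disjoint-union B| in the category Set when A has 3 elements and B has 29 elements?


In Set, the coproduct A + B is the disjoint union.
|A + B| = |A| + |B| = 3 + 29 = 32

32


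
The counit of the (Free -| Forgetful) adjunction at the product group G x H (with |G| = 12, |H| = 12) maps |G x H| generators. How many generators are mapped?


The counit epsilon_K: F(U(K)) -> K of the Free-Forgetful adjunction
maps |K| generators of F(U(K)) into K. For K = G x H (the product group),
|G x H| = |G| * |H|.
Total generators mapped = 12 * 12 = 144.

144


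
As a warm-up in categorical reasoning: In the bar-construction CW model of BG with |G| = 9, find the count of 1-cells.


In the bar-construction CW model of BG, the n-cells are indexed by
n-tuples [g_1|...|g_n] of non-identity elements of G (degenerate
simplices with some g_i = e do not contribute cells), so there are
(|G| - 1)^n n-cells.
For dim = 1 with |G| = 9:
cells = (9 - 1)^1 = 8^1 = 8

8


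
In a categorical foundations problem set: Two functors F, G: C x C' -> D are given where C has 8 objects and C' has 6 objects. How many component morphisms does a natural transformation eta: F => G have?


A natural transformation eta: F => G assigns one component morphism per
object of the domain category.
The domain is the product category C x C', so
|Ob(C x C')| = |Ob(C)| * |Ob(C')| = 8 * 6 = 48.
Therefore eta has 48 component morphisms.

48


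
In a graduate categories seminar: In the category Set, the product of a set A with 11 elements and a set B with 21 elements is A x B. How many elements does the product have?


In Set, the product A x B is the Cartesian product.
By the universal property, |A x B| = |A| * |B|.
|A x B| = 11 * 21 = 231

231


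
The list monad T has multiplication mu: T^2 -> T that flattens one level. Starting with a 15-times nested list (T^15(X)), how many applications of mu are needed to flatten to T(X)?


Each application of mu: T^2 -> T removes one layer of nesting.
Starting at depth 15 (i.e., T^15(X)), we need to reach T(X).
Number of mu applications = 15 - 1 = 14

14


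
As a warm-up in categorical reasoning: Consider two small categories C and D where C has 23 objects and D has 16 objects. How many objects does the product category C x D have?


The product category C x D has objects that are pairs (c, d).
Number of pairs = |Ob(C)| * |Ob(D)| = 23 * 16 = 368

368


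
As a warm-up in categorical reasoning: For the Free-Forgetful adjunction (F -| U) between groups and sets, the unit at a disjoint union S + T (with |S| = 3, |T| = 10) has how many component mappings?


The unit eta_X: X -> U(F(X)) of the Free-Forgetful adjunction
maps each element of X to a generator of F(X). For X = S + T (disjoint
union in Set), |S + T| = |S| + |T|.
Total mappings = 3 + 10 = 13.

13


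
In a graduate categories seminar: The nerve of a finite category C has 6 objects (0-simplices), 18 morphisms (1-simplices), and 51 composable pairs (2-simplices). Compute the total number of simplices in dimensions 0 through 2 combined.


The 2-skeleton of the nerve N(C) consists of simplices in dimensions 0, 1, 2:
  |N(C)_0| = 6 (objects)
  |N(C)_1| = 18 (morphisms)
  |N(C)_2| = 51 (composable pairs)
Total = 6 + 18 + 51 = 75

75


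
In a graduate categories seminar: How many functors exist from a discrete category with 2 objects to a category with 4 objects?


A functor from a discrete category C to D is determined by
where each object maps. Each of the 2 objects of C can map
to any of the 4 objects of D independently.
Number of functors = 4^2 = 16

16


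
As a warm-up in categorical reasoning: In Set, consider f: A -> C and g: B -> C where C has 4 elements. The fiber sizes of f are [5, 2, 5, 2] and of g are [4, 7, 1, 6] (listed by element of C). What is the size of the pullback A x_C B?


The pullback A x_C B consists of pairs (a, b) with f(a) = g(b).
For each element c in C, the fiber product has |f^-1(c)| * |g^-1(c)| elements.
Summing over C: 5 * 4 + 2 * 7 + 5 * 1 + 2 * 6
= 20 + 14 + 5 + 12 = 51

51


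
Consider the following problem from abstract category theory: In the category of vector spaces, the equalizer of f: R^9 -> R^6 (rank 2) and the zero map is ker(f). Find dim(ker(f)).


The equalizer of f and the zero map is ker(f).
By the rank-nullity theorem: dim(ker(f)) = dim(domain) - rank(f).
dim(ker(f)) = 9 - 2 = 7

7


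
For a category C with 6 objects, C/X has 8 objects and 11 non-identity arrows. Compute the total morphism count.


In the slice category C/X, objects are morphisms to X.
Identity morphisms: 8 (one per object of C/X).
Non-identity morphisms: 11.
Total = 8 + 11 = 19

19


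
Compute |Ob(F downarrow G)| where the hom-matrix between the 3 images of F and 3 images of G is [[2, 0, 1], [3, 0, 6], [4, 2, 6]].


Objects of (F downarrow G) are triples (a, b, h: F(a)->G(b)).
The count equals the sum of all entries in the hom-matrix.
sum(row 0) = 3
sum(row 1) = 9
sum(row 2) = 12
Grand total = 24

24


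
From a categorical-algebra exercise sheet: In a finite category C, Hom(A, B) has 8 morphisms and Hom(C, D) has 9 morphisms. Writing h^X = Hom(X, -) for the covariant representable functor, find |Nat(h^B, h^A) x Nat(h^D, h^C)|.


By the Yoneda lemma, Nat(h^B, h^A) is isomorphic to Hom(A, B),
so |Nat(h^B, h^A)| = |Hom(A, B)| and |Nat(h^D, h^C)| = |Hom(C, D)|.
|Hom(A, B)| = 8, |Hom(C, D)| = 9.
|Nat(h^B, h^A) x Nat(h^D, h^C)| = 8 * 9 = 72

72


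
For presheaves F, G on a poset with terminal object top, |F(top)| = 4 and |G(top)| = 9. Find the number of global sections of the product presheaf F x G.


Global sections of a presheaf on a poset with terminal top satisfy
Gamma(H) ~ H(top). Presheaves admit pointwise products, so
(F x G)(top) = F(top) x G(top) (Cartesian product).
|Gamma(F x G)| = |F(top)| * |G(top)| = 4 * 9 = 36.

36


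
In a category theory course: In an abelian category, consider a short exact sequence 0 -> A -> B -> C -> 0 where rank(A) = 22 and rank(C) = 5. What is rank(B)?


For a short exact sequence 0 -> A -> B -> C -> 0,
rank is additive: rank(B) = rank(A) + rank(C).
rank(B) = 22 + 5 = 27

27


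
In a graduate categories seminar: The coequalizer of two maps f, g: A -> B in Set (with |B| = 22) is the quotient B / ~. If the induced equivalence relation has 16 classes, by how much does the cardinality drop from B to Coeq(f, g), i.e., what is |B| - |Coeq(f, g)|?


The coequalizer Coeq(f, g) = B / ~ has one element per equivalence class.
|B| = 22, |Coeq(f, g)| = 16.
|B| - |Coeq(f, g)| = 22 - 16 = 6.

6


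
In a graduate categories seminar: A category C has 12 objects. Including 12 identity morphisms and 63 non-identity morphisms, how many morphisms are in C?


Each object has an identity morphism, giving 12 identities.
Adding the 63 non-identity morphisms:
Total = 12 + 63 = 75

75


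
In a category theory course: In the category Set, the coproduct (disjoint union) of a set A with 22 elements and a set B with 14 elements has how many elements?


In Set, the coproduct A + B is the disjoint union.
|A + B| = |A| + |B| = 22 + 14 = 36

36


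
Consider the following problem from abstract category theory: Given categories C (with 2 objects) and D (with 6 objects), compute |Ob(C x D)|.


The product category C x D has objects that are pairs (c, d).
Number of pairs = |Ob(C)| * |Ob(D)| = 2 * 6 = 12

12


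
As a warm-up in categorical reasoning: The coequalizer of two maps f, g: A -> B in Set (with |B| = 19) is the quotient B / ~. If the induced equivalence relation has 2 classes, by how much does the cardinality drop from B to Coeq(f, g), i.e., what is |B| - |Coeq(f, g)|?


The coequalizer Coeq(f, g) = B / ~ has one element per equivalence class.
|B| = 19, |Coeq(f, g)| = 2.
|B| - |Coeq(f, g)| = 19 - 2 = 17.

17


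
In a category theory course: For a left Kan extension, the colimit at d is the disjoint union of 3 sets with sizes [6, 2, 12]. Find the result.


Pointwise, the left Kan extension (Lan_F H)(d) is the colimit, indexed
by the comma category (F downarrow d), of H composed with the
projection (F downarrow d) -> C. Here that colimit is given
as a coproduct (disjoint union) of sets, so its cardinality is the
sum of the sizes of the summands.
Coproduct of sets with sizes: 6 + 2 + 12
= 20

20


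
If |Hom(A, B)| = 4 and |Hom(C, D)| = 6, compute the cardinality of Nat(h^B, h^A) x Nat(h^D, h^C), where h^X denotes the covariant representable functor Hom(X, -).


By the Yoneda lemma, Nat(h^B, h^A) is isomorphic to Hom(A, B),
so |Nat(h^B, h^A)| = |Hom(A, B)| and |Nat(h^D, h^C)| = |Hom(C, D)|.
|Hom(A, B)| = 4, |Hom(C, D)| = 6.
|Nat(h^B, h^A) x Nat(h^D, h^C)| = 4 * 6 = 24

24


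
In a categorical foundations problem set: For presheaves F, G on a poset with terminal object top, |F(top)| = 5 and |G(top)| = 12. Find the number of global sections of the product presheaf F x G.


Global sections of a presheaf on a poset with terminal top satisfy
Gamma(H) ~ H(top). Presheaves admit pointwise products, so
(F x G)(top) = F(top) x G(top) (Cartesian product).
|Gamma(F x G)| = |F(top)| * |G(top)| = 5 * 12 = 60.

60


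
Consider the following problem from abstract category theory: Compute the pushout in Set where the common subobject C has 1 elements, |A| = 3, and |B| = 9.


The pushout A +_C B identifies the images of C in A and B.
|A +_C B| = |A| + |B| - |C| (for injections).
= 3 + 9 - 1 = 11

11


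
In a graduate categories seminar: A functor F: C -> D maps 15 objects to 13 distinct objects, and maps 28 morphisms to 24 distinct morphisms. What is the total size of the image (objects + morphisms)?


The image of F consists of distinct objects and distinct morphisms.
|Im(F)| on objects = 13
|Im(F)| on morphisms = 24
Total image cardinality = 13 + 24 = 37

37


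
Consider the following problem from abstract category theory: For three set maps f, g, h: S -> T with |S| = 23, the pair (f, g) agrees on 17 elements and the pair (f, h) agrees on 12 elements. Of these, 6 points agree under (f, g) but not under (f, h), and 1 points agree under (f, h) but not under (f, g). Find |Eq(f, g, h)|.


Eq(f, g, h) is the triple-agreement set: points in S where all three
maps take the same value. Using inclusion-exclusion on the pairwise data:
Pair (f, g) agrees on 17 points; pair (f, h) on 12 points.
Points agreeing under (f, g) but not (f, h) = 6; under (f, h) but not (f, g) = 1.
Triple-agreement = agreement-in-(f, g) minus points that agree under (f, g) but not (f, h):
|Eq(f, g, h)| = 17 - 6 = 11
(cross-check via (f, h): 12 - 1 = 11.)

11


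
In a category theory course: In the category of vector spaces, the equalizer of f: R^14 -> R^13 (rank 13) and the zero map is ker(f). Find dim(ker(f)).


The equalizer of f and the zero map is ker(f).
By the rank-nullity theorem: dim(ker(f)) = dim(domain) - rank(f).
dim(ker(f)) = 14 - 13 = 1

1


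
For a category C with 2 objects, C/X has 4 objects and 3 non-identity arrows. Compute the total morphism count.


In the slice category C/X, objects are morphisms to X.
Identity morphisms: 4 (one per object of C/X).
Non-identity morphisms: 3.
Total = 4 + 3 = 7

7


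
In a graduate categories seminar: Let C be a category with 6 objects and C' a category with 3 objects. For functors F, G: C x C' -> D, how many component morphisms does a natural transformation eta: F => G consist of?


A natural transformation eta: F => G assigns one component morphism per
object of the domain category.
The domain is the product category C x C', so
|Ob(C x C')| = |Ob(C)| * |Ob(C')| = 6 * 3 = 18.
Therefore eta has 18 component morphisms.

18


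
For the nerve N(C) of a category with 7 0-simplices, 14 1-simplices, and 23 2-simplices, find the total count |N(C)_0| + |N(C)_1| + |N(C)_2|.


The 2-skeleton of the nerve N(C) consists of simplices in dimensions 0, 1, 2:
  |N(C)_0| = 7 (objects)
  |N(C)_1| = 14 (morphisms)
  |N(C)_2| = 23 (composable pairs)
Total = 7 + 14 + 23 = 44

44


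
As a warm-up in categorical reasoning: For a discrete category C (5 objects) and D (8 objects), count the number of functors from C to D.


A functor from a discrete category C to D is determined by
where each object maps. Each of the 5 objects of C can map
to any of the 8 objects of D independently.
Number of functors = 8^5 = 32768

32768


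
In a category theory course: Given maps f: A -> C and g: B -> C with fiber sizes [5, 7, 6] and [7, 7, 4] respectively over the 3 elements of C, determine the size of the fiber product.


The pullback A x_C B consists of pairs (a, b) with f(a) = g(b).
For each element c in C, the fiber product has |f^-1(c)| * |g^-1(c)| elements.
Summing over C: 5 * 7 + 7 * 7 + 6 * 4
= 35 + 49 + 24 = 108

108


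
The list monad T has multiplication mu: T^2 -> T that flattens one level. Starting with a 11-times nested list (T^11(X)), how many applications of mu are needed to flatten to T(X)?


Each application of mu: T^2 -> T removes one layer of nesting.
Starting at depth 11 (i.e., T^11(X)), we need to reach T(X).
Number of mu applications = 11 - 1 = 10

10


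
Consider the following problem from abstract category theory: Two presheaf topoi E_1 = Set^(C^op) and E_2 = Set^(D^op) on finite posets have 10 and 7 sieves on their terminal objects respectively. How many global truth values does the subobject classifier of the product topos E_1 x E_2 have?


In a product of presheaf topoi E_1 x E_2, the subobject classifier
is Omega = Omega_1 x Omega_2 (componentwise), so
|Omega(top)| = |Omega_1(top_1)| * |Omega_2(top_2)|.
= 10 * 7 = 70.

70


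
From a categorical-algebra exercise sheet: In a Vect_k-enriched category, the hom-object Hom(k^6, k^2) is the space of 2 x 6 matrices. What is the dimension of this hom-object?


In Vect-enriched categories, Hom(k^n, k^m) is the space of m x n matrices.
dim(Hom(k^6, k^2)) = 2 * 6 = 12

12


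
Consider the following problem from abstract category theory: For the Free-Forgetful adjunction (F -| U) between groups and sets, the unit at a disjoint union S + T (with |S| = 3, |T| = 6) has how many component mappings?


The unit eta_X: X -> U(F(X)) of the Free-Forgetful adjunction
maps each element of X to a generator of F(X). For X = S + T (disjoint
union in Set), |S + T| = |S| + |T|.
Total mappings = 3 + 6 = 9.

9


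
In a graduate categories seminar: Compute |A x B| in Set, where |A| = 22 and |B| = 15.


In Set, the product A x B is the Cartesian product.
By the universal property, |A x B| = |A| * |B|.
|A x B| = 22 * 15 = 330

330


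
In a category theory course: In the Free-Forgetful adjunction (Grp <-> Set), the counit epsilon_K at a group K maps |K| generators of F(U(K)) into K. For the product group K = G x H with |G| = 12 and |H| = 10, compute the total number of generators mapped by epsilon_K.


The counit epsilon_K: F(U(K)) -> K of the Free-Forgetful adjunction
maps |K| generators of F(U(K)) into K. For K = G x H (the product group),
|G x H| = |G| * |H|.
Total generators mapped = 12 * 10 = 120.

120


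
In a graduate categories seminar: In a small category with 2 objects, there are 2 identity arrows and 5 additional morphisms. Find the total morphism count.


Each object has an identity morphism, giving 2 identities.
Adding the 5 non-identity morphisms:
Total = 2 + 5 = 7

7


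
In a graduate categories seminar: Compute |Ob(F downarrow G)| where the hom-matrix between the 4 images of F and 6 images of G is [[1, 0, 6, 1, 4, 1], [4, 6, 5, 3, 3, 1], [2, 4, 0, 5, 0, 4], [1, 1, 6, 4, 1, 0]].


Objects of (F downarrow G) are triples (a, b, h: F(a)->G(b)).
The count equals the sum of all entries in the hom-matrix.
sum(row 0) = 13
sum(row 1) = 22
sum(row 2) = 15
sum(row 3) = 13
Grand total = 63

63


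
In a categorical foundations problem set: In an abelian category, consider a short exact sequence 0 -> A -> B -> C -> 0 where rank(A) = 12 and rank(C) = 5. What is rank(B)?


For a short exact sequence 0 -> A -> B -> C -> 0,
rank is additive: rank(B) = rank(A) + rank(C).
rank(B) = 12 + 5 = 17

17


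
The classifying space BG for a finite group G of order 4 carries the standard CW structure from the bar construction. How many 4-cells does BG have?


In the bar-construction CW model of BG, the n-cells are indexed by
n-tuples [g_1|...|g_n] of non-identity elements of G (degenerate
simplices with some g_i = e do not contribute cells), so there are
(|G| - 1)^n n-cells.
For dim = 4 with |G| = 4:
cells = (4 - 1)^4 = 3^4 = 81

81


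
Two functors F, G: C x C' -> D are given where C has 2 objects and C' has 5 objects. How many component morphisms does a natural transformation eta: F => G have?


A natural transformation eta: F => G assigns one component morphism per
object of the domain category.
The domain is the product category C x C', so
|Ob(C x C')| = |Ob(C)| * |Ob(C')| = 2 * 5 = 10.
Therefore eta has 10 component morphisms.

10


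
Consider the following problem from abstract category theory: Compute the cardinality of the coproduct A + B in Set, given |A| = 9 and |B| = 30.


In Set, the coproduct A + B is the disjoint union.
|A + B| = |A| + |B| = 9 + 30 = 39

39


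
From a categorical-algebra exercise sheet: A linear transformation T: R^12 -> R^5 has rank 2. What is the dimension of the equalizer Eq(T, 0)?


The equalizer of f and the zero map is ker(f).
By the rank-nullity theorem: dim(ker(f)) = dim(domain) - rank(f).
dim(ker(f)) = 12 - 2 = 10

10


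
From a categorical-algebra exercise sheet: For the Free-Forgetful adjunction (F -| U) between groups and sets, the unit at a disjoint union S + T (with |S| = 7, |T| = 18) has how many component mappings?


The unit eta_X: X -> U(F(X)) of the Free-Forgetful adjunction
maps each element of X to a generator of F(X). For X = S + T (disjoint
union in Set), |S + T| = |S| + |T|.
Total mappings = 7 + 18 = 25.

25


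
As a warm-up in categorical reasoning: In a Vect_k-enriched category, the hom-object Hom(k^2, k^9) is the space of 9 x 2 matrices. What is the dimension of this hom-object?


In Vect-enriched categories, Hom(k^n, k^m) is the space of m x n matrices.
dim(Hom(k^2, k^9)) = 9 * 2 = 18

18
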